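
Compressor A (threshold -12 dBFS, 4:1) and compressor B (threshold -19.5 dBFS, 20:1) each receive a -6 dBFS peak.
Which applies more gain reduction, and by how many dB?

B, by 8.325 dB

A: overshoot 6 dB → output overshoot 1.5 dB → GR 4.5 dB.
B: overshoot 13.5 dB → output overshoot 0.675 dB → GR 12.825 dB.
Difference: 8.325 dB in favour of B.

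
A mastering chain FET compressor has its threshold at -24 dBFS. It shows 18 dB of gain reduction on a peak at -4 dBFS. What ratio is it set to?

10:1

Input overshoot = -4 − (-24) = 20 dB.
Output overshoot = 20 − 18 = 2 dB.
Ratio = input overshoot / output overshoot = 20 / 2 = 10.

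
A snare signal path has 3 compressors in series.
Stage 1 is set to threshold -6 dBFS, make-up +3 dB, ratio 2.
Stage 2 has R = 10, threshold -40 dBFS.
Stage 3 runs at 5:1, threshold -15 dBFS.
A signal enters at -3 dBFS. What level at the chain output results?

-36.15 dBFS

Stage 1: overshoot 3 dB → 3/2 = 1.5 dB → -4.5 dBFS; +3 dB make-up → -1.5 dBFS.
Stage 2: 38.5 dB above -40 dBFS, reduced 10:1 to 3.85 dB above → -36.15 dBFS.
Stage 3: -36.15 dBFS is at or below the -15 dBFS threshold — no compression; output -36.15 dBFS.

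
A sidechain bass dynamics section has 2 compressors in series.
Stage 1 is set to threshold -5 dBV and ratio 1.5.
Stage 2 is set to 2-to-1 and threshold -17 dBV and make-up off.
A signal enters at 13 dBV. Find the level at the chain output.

-5 dBV

Stage 1: 13 dBV is 18 dB over -5 dBV; at 1.5:1 that becomes 12 dB over, giving 7 dBV.
Stage 2: 24 dB above -17 dBV, reduced 2:1 to 12 dB above → -5 dBV.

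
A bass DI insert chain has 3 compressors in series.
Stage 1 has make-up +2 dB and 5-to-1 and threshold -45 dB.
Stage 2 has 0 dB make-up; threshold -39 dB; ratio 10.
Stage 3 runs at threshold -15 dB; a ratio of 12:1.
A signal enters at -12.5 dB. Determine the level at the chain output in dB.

Stage 1: -12.5 dB is 32.5 dB over -45 dB; at 5:1 that becomes 6.5 dB over, giving -38.5 dB; +2 dB make-up → -36.5 dB.
Stage 2: -36.5 dB is 2.5 dB over -39 dB; at 10:1 that becomes 0.25 dB over, giving -38.75 dB.
Stage 3: -38.75 dB ≤ -15 dB, so stage 3 doesn't engage; output -38.75 dB.

-38.75 dB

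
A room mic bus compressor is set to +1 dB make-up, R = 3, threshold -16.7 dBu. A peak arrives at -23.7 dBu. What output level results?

-23.7 dBu is 7 dB below the -16.7 dBu threshold, so no gain reduction is applied.
Make-up gain adds 1 dB: -23.7 + 1 = -22.7 dBu.

-22.7 dBu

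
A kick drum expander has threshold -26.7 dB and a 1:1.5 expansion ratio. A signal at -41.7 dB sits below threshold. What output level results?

Undershoot = (-26.7) − (-41.7) = 15 dB.
At 1:1.5, that expands to 22.5 dB under threshold.
Output = -26.7 − 22.5 = -49.2 dB.

-49.2 dB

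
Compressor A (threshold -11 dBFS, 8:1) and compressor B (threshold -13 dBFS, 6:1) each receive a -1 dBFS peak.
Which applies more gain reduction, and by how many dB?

B, by 1.25 dB

A: GR = 10 − 10/8 = 8.75 dB.
B: GR = 12 − 12/6 = 10 dB.
B reduces 1.25 dB more.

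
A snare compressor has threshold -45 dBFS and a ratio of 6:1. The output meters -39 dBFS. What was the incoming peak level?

The compressed level sits -39 − (-45) = 6 dB over threshold.
Input overshoot = R × output overshoot = 36 dB → input = -45 + 36 = -9 dBFS.

-9 dBFS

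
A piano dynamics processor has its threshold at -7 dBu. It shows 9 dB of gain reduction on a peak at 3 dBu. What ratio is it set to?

Input overshoot = 3 − (-7) = 10 dB.
Output overshoot = 10 − 9 = 1 dB.
Ratio = input overshoot / output overshoot = 10 / 1 = 10.

10:1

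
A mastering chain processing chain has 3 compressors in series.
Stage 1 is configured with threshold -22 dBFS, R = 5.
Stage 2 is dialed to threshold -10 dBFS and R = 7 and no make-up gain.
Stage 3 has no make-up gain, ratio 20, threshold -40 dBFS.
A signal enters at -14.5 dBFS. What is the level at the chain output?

-39.025 dBFS

Stage 1: 7.5 dB above -22 dBFS, reduced 5:1 to 1.5 dB above → -20.5 dBFS.
Stage 2: -20.5 dBFS is at or below the -10 dBFS threshold — no compression; output -20.5 dBFS.
Stage 3: overshoot 19.5 dB → 19.5/20 = 0.975 dB → -39.025 dBFS.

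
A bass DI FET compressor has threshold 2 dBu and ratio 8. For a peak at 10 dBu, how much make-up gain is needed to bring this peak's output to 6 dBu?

The peak compresses to 2 + 8/8 = 3 dBu.
To reach 6 dBu requires 6 − 3 = 3 dB of make-up.

3 dB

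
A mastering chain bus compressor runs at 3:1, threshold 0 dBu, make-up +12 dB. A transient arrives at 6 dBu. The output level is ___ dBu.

The input is 6 dB above the 0 dBu threshold.
The 6 dB excess becomes 2 dB after 3:1 reduction.
That puts the output at 2 dBu; make-up adds 12 dB, giving 14 dBu.

14 dBu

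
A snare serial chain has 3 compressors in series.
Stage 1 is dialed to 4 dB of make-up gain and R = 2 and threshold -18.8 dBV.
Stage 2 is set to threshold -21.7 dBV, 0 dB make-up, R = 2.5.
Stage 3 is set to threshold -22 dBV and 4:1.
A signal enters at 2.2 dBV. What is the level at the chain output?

Stage 1: overshoot 21 dB → 21/2 = 10.5 dB → -8.3 dBV; +4 dB make-up → -4.3 dBV.
Stage 2: overshoot 17.4 dB → 17.4/2.5 = 6.96 dB → -14.74 dBV.
Stage 3: overshoot 7.26 dB → 7.26/4 = 1.815 dB → -20.185 dBV.

-20.185 dBV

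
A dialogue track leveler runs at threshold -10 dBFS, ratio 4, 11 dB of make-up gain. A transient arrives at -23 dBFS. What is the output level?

-23 dBFS is 13 dB below the -10 dBFS threshold, so no gain reduction is applied.
Make-up gain adds 11 dB: -23 + 11 = -12 dBFS.

-12 dBFS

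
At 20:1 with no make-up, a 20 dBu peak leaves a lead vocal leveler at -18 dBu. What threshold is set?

Gain reduction = 20 − (-18) = 38 dB; output overshoot = GR / (R − 1) = 38 / 19 = 2 dB.
Threshold = output − output overshoot = -18 − 2 = -20 dBu.

-20 dBu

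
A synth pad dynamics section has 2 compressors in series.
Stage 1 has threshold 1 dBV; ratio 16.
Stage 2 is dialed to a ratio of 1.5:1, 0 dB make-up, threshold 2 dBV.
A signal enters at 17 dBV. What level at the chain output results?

2 dBV

Stage 1: overshoot 16 dB → 16/16 = 1 dB → 2 dBV.
Stage 2: 2 dBV is at or below the 2 dBV threshold — no compression; output 2 dBV.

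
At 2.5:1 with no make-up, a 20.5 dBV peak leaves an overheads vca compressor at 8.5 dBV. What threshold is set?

Gain reduction = 20.5 − 8.5 = 12 dB; output overshoot = GR / (R − 1) = 12 / 1.5 = 8 dB.
Threshold = output − output overshoot = 8.5 − 8 = 0.5 dBV.

0.5 dBV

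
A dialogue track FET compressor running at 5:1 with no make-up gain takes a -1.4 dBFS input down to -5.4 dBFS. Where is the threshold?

-6.4 dBFS

Gain reduction = -1.4 − (-5.4) = 4 dB; output overshoot = GR / (R − 1) = 4 / 4 = 1 dB.
Threshold = output − output overshoot = -5.4 − 1 = -6.4 dBFS.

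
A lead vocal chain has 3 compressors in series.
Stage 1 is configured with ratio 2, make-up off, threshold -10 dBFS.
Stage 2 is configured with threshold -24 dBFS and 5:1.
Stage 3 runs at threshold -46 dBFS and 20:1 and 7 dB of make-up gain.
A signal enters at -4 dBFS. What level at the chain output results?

Stage 1: -4 dBFS is 6 dB over -10 dBFS; at 2:1 that becomes 3 dB over, giving -7 dBFS.
Stage 2: overshoot 17 dB → 17/5 = 3.4 dB → -20.6 dBFS.
Stage 3: -20.6 dBFS is 25.4 dB over -46 dBFS; at 20:1 that becomes 1.27 dB over, giving -44.73 dBFS; +7 dB make-up → -37.73 dBFS.

-37.73 dBFS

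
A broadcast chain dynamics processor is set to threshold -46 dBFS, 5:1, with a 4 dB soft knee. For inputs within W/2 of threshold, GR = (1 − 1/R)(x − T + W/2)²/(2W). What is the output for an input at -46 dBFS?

-46.4 dBFS

x − T + W/2 = -46 − (-46) + 2 = 2.
GR = (1 − 1/5) × 2² / 8 = 0.8 × 4 / 8 = 0.4 dB.
Output = -46 − 0.4 = -46.4 dBFS.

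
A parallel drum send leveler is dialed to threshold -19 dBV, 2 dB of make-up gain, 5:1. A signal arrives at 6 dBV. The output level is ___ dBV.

6 dBV sits 25 dB over threshold.
The 25 dB excess becomes 5 dB after 5:1 reduction.
So the level is -19 + 5 = -14 dBV; make-up adds 2 dB, giving -12 dBV.

-12 dBV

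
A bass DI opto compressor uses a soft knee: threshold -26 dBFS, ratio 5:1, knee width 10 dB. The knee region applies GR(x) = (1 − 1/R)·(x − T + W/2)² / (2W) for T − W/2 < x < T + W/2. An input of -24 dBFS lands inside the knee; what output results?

-25.96 dBFS

x − T + W/2 = -24 − (-26) + 5 = 7.
GR = (1 − 1/5) × 7² / 20 = 0.8 × 49 / 20 = 1.96 dB.
Output = -24 − 1.96 = -25.96 dBFS.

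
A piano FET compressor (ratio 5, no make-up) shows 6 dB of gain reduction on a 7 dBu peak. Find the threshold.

Gain reduction = 7 − 1 = 6 dB; output overshoot = GR / (R − 1) = 6 / 4 = 1.5 dB.
Threshold = output − output overshoot = 1 − 1.5 = -0.5 dBu.

-0.5 dBu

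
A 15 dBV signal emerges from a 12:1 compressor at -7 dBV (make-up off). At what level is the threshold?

Gain reduction = 15 − (-7) = 22 dB; output overshoot = GR / (R − 1) = 22 / 11 = 2 dB.
Threshold = output − output overshoot = -7 − 2 = -9 dBV.

-9 dBV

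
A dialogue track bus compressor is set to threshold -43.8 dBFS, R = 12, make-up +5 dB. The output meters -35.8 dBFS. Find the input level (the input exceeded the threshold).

-7.8 dBFS

Remove make-up: -35.8 − 5 = -40.8 dBFS.
That's 3 dB above the -43.8 dBFS threshold.
Undo the ratio: input overshoot = 3 × 12 = 36 dB, giving input = -7.8 dBFS.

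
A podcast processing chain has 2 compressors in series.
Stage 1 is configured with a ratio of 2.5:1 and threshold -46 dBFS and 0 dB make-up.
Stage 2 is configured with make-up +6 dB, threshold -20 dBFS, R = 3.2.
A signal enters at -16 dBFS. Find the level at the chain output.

Stage 1: -16 dBFS is 30 dB over -46 dBFS; at 2.5:1 that becomes 12 dB over, giving -34 dBFS.
Stage 2: -34 dBFS ≤ -20 dBFS, so stage 2 doesn't engage; make-up brings it to -28 dBFS.

-28 dBFS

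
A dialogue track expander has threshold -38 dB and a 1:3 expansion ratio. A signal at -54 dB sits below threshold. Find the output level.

-86 dB

Below threshold, a 1:3 expander applies gain = (3−1)×(T − x) of attenuation.
(3−1) × 16 = 32 dB, so output = -54 − 32 = -86 dB.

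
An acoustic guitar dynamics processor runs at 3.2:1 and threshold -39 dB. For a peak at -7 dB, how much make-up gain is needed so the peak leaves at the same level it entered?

22 dB

Overshoot 32 dB → 32/3.2 = 10 dB after compression, so the compressed level is -39 + 10 = -29 dB.
Make-up = target − compressed = -7 − (-29) = 22 dB.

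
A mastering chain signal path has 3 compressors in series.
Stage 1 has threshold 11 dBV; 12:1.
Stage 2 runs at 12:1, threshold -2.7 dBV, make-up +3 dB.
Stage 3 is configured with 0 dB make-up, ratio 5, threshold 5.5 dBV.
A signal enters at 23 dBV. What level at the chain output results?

Stage 1: 12 dB above 11 dBV, reduced 12:1 to 1 dB above → 12 dBV.
Stage 2: 12 dBV is 14.7 dB over -2.7 dBV; at 12:1 that becomes 1.225 dB over, giving -1.475 dBV; +3 dB make-up → 1.525 dBV.
Stage 3: 1.525 dBV is at or below the 5.5 dBV threshold — no compression; output 1.525 dBV.

1.525 dBV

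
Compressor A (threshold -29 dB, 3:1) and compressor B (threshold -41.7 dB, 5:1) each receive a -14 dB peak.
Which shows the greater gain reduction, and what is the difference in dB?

B, by 12.16 dB

A: GR = 15 − 15/3 = 10 dB.
B: GR = 27.7 − 27.7/5 = 22.16 dB.
B reduces 12.16 dB more.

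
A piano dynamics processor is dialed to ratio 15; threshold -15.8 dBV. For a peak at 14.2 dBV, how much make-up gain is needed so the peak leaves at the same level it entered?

28 dB

Overshoot 30 dB → 30/15 = 2 dB after compression, so the compressed level is -15.8 + 2 = -13.8 dBV.
Make-up = target − compressed = 14.2 − (-13.8) = 28 dB.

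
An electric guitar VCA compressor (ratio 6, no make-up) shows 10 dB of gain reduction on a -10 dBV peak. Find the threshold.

-22 dBV

Input is 12 dB above T (since output overshoot × R = input overshoot: (-20 − T)·6 = -10 − T gives T = -22 dBV).
Check: -22 + (-10 − (-22))/6 = -22 + 2 = -20 dBV. ✓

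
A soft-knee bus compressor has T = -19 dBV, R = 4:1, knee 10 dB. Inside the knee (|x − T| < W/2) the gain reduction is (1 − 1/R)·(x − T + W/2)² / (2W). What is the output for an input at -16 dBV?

x − T + W/2 = -16 − (-19) + 5 = 8.
GR = (1 − 1/4) × 8² / 20 = 0.75 × 64 / 20 = 2.4 dB.
Output = -16 − 2.4 = -18.4 dBV.

-18.4 dBV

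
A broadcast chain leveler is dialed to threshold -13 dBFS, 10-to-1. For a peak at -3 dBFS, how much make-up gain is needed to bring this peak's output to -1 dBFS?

Overshoot 10 dB → 10/10 = 1 dB after compression, so the compressed level is -13 + 1 = -12 dBFS.
Make-up = target − compressed = -1 − (-12) = 11 dB.

11 dB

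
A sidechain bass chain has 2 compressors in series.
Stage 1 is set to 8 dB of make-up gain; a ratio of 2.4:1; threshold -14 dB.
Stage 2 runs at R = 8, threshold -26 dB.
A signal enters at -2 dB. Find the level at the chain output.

Stage 1: 12 dB above -14 dB, reduced 2.4:1 to 5 dB above → -9 dB; +8 dB make-up → -1 dB.
Stage 2: overshoot 25 dB → 25/8 = 3.125 dB → -22.875 dB.

-22.875 dB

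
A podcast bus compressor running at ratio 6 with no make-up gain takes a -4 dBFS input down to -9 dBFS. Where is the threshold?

Let T be the threshold. Output overshoot = (input overshoot)/R, so -9 − T = (-4 − T)/6.
6·(-9 − T) = -4 − T → 5·T = -54 − (-4) = -50.
T = -50/5 = -10 dBFS.

-10 dBFS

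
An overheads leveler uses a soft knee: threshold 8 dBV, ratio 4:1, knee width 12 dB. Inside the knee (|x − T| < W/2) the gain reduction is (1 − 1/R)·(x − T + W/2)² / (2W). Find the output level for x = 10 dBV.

8 dBV

x − T + W/2 = 10 − 8 + 6 = 8.
GR = (1 − 1/4) × 8² / 24 = 0.75 × 64 / 24 = 2 dB.
Output = 10 − 2 = 8 dBV.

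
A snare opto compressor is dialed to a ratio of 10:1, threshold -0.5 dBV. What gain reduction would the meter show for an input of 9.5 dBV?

9 dB

9.5 dBV exceeds the threshold by 10 dB.
After 10:1 compression the overshoot becomes 10/10 = 1 dB.
GR = overshoot in − overshoot out = 10 − 1 = 9 dB.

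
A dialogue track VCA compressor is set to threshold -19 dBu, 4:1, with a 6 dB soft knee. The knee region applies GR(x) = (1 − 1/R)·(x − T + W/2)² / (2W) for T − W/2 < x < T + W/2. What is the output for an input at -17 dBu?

x − T + W/2 = -17 − (-19) + 3 = 5.
GR = (1 − 1/4) × 5² / 12 = 0.75 × 25 / 12 = 1.5625 dB.
Output = -17 − 1.5625 = -18.5625 dBu.

-18.5625 dBu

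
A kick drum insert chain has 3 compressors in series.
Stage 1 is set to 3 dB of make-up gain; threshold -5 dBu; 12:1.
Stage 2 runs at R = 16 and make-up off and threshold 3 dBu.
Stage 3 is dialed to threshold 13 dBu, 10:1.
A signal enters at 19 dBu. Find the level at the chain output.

Stage 1: overshoot 24 dB → 24/12 = 2 dB → -3 dBu; +3 dB make-up → 0 dBu.
Stage 2: 0 dBu ≤ 3 dBu, so stage 2 doesn't engage; output 0 dBu.
Stage 3: 0 dBu is at or below the 13 dBu threshold — no compression; output 0 dBu.

0 dBu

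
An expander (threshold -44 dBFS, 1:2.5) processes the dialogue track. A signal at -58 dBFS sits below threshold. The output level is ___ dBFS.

-79 dBFS

Undershoot = (-44) − (-58) = 14 dB.
At 1:2.5, that expands to 35 dB under threshold.
Output = -44 − 35 = -79 dBFS.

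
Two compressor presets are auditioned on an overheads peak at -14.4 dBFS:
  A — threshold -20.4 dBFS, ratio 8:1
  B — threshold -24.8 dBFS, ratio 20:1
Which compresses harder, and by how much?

B, by 4.63 dB

A: overshoot 6 dB → output overshoot 0.75 dB → GR 5.25 dB.
B: overshoot 10.4 dB → output overshoot 0.52 dB → GR 9.88 dB.
Difference: 4.63 dB in favour of B.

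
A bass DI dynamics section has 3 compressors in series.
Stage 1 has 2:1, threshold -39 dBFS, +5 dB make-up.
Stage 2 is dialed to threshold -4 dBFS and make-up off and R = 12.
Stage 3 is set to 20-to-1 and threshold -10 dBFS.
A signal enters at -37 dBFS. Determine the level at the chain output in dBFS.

-33 dBFS

Stage 1: -37 dBFS is 2 dB over -39 dBFS; at 2:1 that becomes 1 dB over, giving -38 dBFS; +5 dB make-up → -33 dBFS.
Stage 2: -33 dBFS is at or below the -4 dBFS threshold — no compression; output -33 dBFS.
Stage 3: below threshold (-33 ≤ -10); passes unchanged; output -33 dBFS.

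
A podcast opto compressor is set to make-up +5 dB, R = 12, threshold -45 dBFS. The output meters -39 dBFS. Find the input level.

-33 dBFS

Stripping the +5 dB make-up gives -44 dBFS at the gain stage.
The compressed level sits -44 − (-45) = 1 dB over threshold.
Before 12:1 compression the overshoot was 1 × 12 = 12 dB, so input = -45 + 12 = -33 dBFS.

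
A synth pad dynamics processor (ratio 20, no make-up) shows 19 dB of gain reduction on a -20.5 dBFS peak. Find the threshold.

-40.5 dBFS

Input is 20 dB above T (since output overshoot × R = input overshoot: (-39.5 − T)·20 = -20.5 − T gives T = -40.5 dBFS).
Check: -40.5 + (-20.5 − (-40.5))/20 = -40.5 + 1 = -39.5 dBFS. ✓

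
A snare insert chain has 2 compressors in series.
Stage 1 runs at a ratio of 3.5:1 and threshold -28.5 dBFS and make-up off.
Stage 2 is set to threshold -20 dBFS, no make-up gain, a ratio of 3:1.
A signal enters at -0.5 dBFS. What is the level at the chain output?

-20.5 dBFS

Stage 1: overshoot 28 dB → 28/3.5 = 8 dB → -20.5 dBFS.
Stage 2: -20.5 dBFS is at or below the -20 dBFS threshold — no compression; output -20.5 dBFS.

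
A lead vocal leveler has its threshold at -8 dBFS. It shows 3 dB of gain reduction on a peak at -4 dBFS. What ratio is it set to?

Input overshoot = -4 − (-8) = 4 dB.
Output overshoot = 4 − 3 = 1 dB.
Ratio = input overshoot / output overshoot = 4 / 1 = 4.

4:1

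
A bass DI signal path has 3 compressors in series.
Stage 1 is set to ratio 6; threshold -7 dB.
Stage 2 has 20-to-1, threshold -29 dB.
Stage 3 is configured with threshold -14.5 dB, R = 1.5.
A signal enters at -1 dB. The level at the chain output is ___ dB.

Stage 1: -1 dB is 6 dB over -7 dB; at 6:1 that becomes 1 dB over, giving -6 dB.
Stage 2: -6 dB is 23 dB over -29 dB; at 20:1 that becomes 1.15 dB over, giving -27.85 dB.
Stage 3: -27.85 dB is at or below the -14.5 dB threshold — no compression; output -27.85 dB.

-27.85 dB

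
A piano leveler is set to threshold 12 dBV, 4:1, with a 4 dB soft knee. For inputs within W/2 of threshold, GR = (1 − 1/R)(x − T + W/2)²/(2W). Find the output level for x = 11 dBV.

10.90625 dBV

x − T + W/2 = 11 − 12 + 2 = 1.
GR = (1 − 1/4) × 1² / 8 = 0.75 × 1 / 8 = 0.09375 dB.
Output = 11 − 0.09375 = 10.90625 dBV.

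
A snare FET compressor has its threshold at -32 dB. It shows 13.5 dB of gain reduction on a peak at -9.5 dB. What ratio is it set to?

Input overshoot = -9.5 − (-32) = 22.5 dB.
Output overshoot = 22.5 − 13.5 = 9 dB.
Ratio = input overshoot / output overshoot = 22.5 / 9 = 2.5.

2.5:1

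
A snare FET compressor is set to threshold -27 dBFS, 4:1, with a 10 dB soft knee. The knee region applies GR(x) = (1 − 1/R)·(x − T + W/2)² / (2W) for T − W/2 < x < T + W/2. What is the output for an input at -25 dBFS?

x − T + W/2 = -25 − (-27) + 5 = 7.
GR = (1 − 1/4) × 7² / 20 = 0.75 × 49 / 20 = 1.8375 dB.
Output = -25 − 1.8375 = -26.8375 dBFS.

-26.8375 dBFS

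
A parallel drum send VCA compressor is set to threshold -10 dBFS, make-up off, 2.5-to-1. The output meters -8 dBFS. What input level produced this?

-5 dBFS

The compressed level sits -8 − (-10) = 2 dB over threshold.
Undo the ratio: input overshoot = 2 × 2.5 = 5 dB, giving input = -5 dBFS.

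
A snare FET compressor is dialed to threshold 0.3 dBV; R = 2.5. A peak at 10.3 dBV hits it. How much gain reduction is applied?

Overshoot = 10.3 − 0.3 = 10 dB.
After 2.5:1 compression the overshoot becomes 10/2.5 = 4 dB.
GR = overshoot in − overshoot out = 10 − 4 = 6 dB.

6 dB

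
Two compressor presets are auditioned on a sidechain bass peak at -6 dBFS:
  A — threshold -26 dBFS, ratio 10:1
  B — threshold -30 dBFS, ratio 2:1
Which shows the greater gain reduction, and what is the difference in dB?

A, by 6 dB

A: overshoot 20 dB → output overshoot 2 dB → GR 18 dB.
B: overshoot 24 dB → output overshoot 12 dB → GR 12 dB.
Difference: 6 dB in favour of A.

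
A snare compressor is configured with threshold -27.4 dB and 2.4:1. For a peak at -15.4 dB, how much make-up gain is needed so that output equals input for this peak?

7 dB

The peak compresses to -27.4 + 12/2.4 = -22.4 dB.
To reach -15.4 dB requires -15.4 − (-22.4) = 7 dB of make-up.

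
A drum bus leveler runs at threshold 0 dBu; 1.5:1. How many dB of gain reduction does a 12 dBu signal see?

12 dBu exceeds the threshold by 12 dB.
At 1.5:1, output sits 12/1.5 = 8 dB above threshold.
Gain reduction = 12 − 8 = 4 dB.

4 dB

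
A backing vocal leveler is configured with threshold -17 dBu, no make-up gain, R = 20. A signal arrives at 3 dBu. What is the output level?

-16 dBu

The input is 20 dB above the -17 dBu threshold.
20:1 compression reduces that to 20/20 = 1 dB over.
So the level is -17 + 1 = -16 dBu.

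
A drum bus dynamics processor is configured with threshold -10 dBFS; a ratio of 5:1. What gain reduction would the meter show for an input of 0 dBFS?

Overshoot = 0 − (-10) = 10 dB.
After 5:1 compression the overshoot becomes 10/5 = 2 dB.
So the signal is attenuated by 10 − 2 = 8 dB.

8 dB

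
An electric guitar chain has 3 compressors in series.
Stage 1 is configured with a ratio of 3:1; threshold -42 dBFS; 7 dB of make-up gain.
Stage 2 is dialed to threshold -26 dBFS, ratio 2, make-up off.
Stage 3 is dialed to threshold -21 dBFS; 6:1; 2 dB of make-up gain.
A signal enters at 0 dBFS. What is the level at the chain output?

-21.5 dBFS

Stage 1: 0 dBFS is 42 dB over -42 dBFS; at 3:1 that becomes 14 dB over, giving -28 dBFS; +7 dB make-up → -21 dBFS.
Stage 2: -21 dBFS is 5 dB over -26 dBFS; at 2:1 that becomes 2.5 dB over, giving -23.5 dBFS.
Stage 3: -23.5 dBFS ≤ -21 dBFS, so stage 3 doesn't engage; make-up brings it to -21.5 dBFS.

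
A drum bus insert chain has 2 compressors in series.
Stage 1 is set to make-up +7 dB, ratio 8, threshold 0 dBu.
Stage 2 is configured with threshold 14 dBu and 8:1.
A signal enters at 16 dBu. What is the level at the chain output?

Stage 1: 16 dBu is 16 dB over 0 dBu; at 8:1 that becomes 2 dB over, giving 2 dBu; +7 dB make-up → 9 dBu.
Stage 2: below threshold (9 ≤ 14); passes unchanged; output 9 dBu.

9 dBu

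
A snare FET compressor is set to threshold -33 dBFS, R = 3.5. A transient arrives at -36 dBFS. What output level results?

-36 dBFS

-36 dBFS is 3 dB below the -33 dBFS threshold, so no gain reduction is applied.
Output = input = -36 dBFS.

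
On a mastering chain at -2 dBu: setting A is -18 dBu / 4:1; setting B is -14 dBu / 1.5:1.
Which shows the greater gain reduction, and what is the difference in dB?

A, by 8 dB

A: GR = 16 − 16/4 = 12 dB.
B: GR = 12 − 12/1.5 = 4 dB.
A reduces 8 dB more.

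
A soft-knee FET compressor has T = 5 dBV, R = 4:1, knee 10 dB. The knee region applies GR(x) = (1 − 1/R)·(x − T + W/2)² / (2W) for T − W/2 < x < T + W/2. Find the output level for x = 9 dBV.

5.9625 dBV

x − T + W/2 = 9 − 5 + 5 = 9.
GR = (1 − 1/4) × 9² / 20 = 0.75 × 81 / 20 = 3.0375 dB.
Output = 9 − 3.0375 = 5.9625 dBV.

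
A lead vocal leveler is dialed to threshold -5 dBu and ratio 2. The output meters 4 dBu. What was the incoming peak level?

That's 9 dB above the -5 dBu threshold.
Undo the ratio: input overshoot = 9 × 2 = 18 dB, giving input = 13 dBu.

13 dBu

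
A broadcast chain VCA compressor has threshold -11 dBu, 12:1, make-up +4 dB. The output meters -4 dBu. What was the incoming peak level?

Remove make-up: -4 − 4 = -8 dBu.
The compressed level sits -8 − (-11) = 3 dB over threshold.
Input overshoot = R × output overshoot = 36 dB → input = -11 + 36 = 25 dBu.

25 dBu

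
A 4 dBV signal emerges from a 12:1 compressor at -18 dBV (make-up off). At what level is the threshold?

-20 dBV

Gain reduction = 4 − (-18) = 22 dB; output overshoot = GR / (R − 1) = 22 / 11 = 2 dB.
Threshold = output − output overshoot = -18 − 2 = -20 dBV.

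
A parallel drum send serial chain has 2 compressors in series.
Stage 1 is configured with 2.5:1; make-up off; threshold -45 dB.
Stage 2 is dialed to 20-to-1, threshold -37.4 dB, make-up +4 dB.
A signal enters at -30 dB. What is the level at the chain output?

Stage 1: 15 dB above -45 dB, reduced 2.5:1 to 6 dB above → -39 dB.
Stage 2: -39 dB ≤ -37.4 dB, so stage 2 doesn't engage; make-up brings it to -35 dB.

-35 dB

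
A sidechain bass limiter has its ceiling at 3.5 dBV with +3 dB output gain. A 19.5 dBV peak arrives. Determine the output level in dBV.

6.5 dBV

At ∞:1, everything above 3.5 dBV is held at the ceiling.
Output gain then adds 3 dB: 3.5 + 3 = 6.5 dBV.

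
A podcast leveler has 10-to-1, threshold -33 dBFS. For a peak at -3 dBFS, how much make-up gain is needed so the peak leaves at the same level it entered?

The peak compresses to -33 + 30/10 = -30 dBFS.
To reach -3 dBFS requires -3 − (-30) = 27 dB of make-up.

27 dB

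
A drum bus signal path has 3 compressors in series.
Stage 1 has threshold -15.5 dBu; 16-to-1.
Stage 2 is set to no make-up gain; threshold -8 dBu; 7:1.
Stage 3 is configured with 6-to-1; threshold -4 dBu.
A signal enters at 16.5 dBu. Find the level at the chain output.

-13.5 dBu

Stage 1: overshoot 32 dB → 32/16 = 2 dB → -13.5 dBu.
Stage 2: below threshold (-13.5 ≤ -8); passes unchanged; output -13.5 dBu.
Stage 3: -13.5 dBu is at or below the -4 dBu threshold — no compression; output -13.5 dBu.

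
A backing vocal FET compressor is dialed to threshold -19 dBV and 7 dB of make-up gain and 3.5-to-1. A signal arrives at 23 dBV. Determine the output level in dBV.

0 dBV

Overshoot: 23 − (-19) = 42 dB.
The 42 dB excess becomes 12 dB after 3.5:1 reduction.
That puts the output at -7 dBV; make-up adds 7 dB, giving 0 dBV.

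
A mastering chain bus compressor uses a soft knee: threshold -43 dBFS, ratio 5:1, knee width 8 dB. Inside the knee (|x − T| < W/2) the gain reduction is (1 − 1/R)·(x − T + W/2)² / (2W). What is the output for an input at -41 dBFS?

-42.8 dBFS

x − T + W/2 = -41 − (-43) + 4 = 6.
GR = (1 − 1/5) × 6² / 16 = 0.8 × 36 / 16 = 1.8 dB.
Output = -41 − 1.8 = -42.8 dBFS.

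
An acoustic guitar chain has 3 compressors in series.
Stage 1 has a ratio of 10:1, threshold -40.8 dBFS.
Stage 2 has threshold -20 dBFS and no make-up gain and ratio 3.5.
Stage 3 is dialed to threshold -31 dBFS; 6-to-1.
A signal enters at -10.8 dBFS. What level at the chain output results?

-37.8 dBFS

Stage 1: overshoot 30 dB → 30/10 = 3 dB → -37.8 dBFS.
Stage 2: below threshold (-37.8 ≤ -20); passes unchanged; output -37.8 dBFS.
Stage 3: -37.8 dBFS is at or below the -31 dBFS threshold — no compression; output -37.8 dBFS.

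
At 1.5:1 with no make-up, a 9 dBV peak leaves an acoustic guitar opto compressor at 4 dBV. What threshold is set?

Input is 15 dB above T (since output overshoot × R = input overshoot: (4 − T)·1.5 = 9 − T gives T = -6 dBV).
Check: -6 + (9 − (-6))/1.5 = -6 + 10 = 4 dBV. ✓

-6 dBV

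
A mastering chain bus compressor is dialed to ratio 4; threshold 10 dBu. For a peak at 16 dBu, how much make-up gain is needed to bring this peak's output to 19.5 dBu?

Without make-up, output = threshold + overshoot/4 = 10 + 1.5 = 11.5 dBu.
Gap to target: 8 dB.

8 dB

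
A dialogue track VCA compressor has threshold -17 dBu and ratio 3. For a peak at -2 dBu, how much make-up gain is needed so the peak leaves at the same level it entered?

10 dB

Without make-up, output = threshold + overshoot/3 = -17 + 5 = -12 dBu.
Gap to target: 10 dB.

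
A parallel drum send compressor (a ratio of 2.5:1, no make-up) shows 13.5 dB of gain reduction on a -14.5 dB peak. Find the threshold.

Let T be the threshold. Output overshoot = (input overshoot)/R, so -28 − T = (-14.5 − T)/2.5.
2.5·(-28 − T) = -14.5 − T → 1.5·T = -70 − (-14.5) = -55.5.
T = -55.5/1.5 = -37 dB.

-37 dB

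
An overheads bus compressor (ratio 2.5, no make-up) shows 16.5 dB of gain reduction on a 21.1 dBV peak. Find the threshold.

-6.4 dBV

Input is 27.5 dB above T (since output overshoot × R = input overshoot: (4.6 − T)·2.5 = 21.1 − T gives T = -6.4 dBV).
Check: -6.4 + (21.1 − (-6.4))/2.5 = -6.4 + 11 = 4.6 dBV. ✓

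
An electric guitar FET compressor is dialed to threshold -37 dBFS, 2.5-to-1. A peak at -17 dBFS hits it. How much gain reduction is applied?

The signal is 20 dB above threshold.
After 2.5:1 compression the overshoot becomes 20/2.5 = 8 dB.
GR = overshoot in − overshoot out = 20 − 8 = 12 dB.

12 dB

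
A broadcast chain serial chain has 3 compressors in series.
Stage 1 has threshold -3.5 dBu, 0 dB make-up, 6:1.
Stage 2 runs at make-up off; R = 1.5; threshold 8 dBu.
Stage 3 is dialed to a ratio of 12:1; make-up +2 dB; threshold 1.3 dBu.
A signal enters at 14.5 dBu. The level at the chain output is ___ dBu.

1.5 dBu

Stage 1: overshoot 18 dB → 18/6 = 3 dB → -0.5 dBu.
Stage 2: -0.5 dBu ≤ 8 dBu, so stage 2 doesn't engage; output -0.5 dBu.
Stage 3: -0.5 dBu ≤ 1.3 dBu, so stage 3 doesn't engage; make-up brings it to 1.5 dBu.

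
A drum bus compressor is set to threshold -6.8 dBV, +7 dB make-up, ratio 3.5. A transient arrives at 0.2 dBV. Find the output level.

The input is 7 dB above the -6.8 dBV threshold.
At 3.5:1 the overshoot is divided by 3.5, leaving 2 dB above threshold.
So the level is -6.8 + 2 = -4.8 dBV; make-up adds 7 dB, giving 2.2 dBV.

2.2 dBV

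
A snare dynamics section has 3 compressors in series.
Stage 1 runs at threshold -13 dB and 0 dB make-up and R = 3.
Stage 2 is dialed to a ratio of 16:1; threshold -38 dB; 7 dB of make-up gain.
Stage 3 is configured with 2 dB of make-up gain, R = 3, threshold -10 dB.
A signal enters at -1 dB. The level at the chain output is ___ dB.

Stage 1: -1 dB is 12 dB over -13 dB; at 3:1 that becomes 4 dB over, giving -9 dB.
Stage 2: -9 dB is 29 dB over -38 dB; at 16:1 that becomes 1.8125 dB over, giving -36.1875 dB; +7 dB make-up → -29.1875 dB.
Stage 3: -29.1875 dB is at or below the -10 dB threshold — no compression; make-up brings it to -27.1875 dB.

-27.1875 dB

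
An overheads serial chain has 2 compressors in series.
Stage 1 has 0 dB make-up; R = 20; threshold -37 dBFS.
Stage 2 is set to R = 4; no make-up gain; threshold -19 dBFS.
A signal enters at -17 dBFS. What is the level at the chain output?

Stage 1: overshoot 20 dB → 20/20 = 1 dB → -36 dBFS.
Stage 2: below threshold (-36 ≤ -19); passes unchanged; output -36 dBFS.

-36 dBFS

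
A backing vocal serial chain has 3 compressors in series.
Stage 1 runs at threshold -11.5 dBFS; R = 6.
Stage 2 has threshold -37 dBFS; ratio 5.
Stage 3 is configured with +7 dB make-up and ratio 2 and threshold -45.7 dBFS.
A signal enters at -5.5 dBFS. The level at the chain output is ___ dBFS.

-31.7 dBFS

Stage 1: overshoot 6 dB → 6/6 = 1 dB → -10.5 dBFS.
Stage 2: 26.5 dB above -37 dBFS, reduced 5:1 to 5.3 dB above → -31.7 dBFS.
Stage 3: 14 dB above -45.7 dBFS, reduced 2:1 to 7 dB above → -38.7 dBFS; +7 dB make-up → -31.7 dBFS.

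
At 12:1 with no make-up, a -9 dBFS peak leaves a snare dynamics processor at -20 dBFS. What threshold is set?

Gain reduction = -9 − (-20) = 11 dB; output overshoot = GR / (R − 1) = 11 / 11 = 1 dB.
Threshold = output − output overshoot = -20 − 1 = -21 dBFS.

-21 dBFS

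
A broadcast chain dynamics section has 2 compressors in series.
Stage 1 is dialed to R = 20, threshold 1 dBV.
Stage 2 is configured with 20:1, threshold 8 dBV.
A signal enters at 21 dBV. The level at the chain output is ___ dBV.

Stage 1: overshoot 20 dB → 20/20 = 1 dB → 2 dBV.
Stage 2: 2 dBV is at or below the 8 dBV threshold — no compression; output 2 dBV.

2 dBV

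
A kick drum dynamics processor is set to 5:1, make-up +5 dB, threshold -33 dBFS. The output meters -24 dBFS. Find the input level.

-13 dBFS

Remove make-up: -24 − 5 = -29 dBFS.
Post-compression overshoot = -29 − (-33) = 4 dB.
Undo the ratio: input overshoot = 4 × 5 = 20 dB, giving input = -13 dBFS.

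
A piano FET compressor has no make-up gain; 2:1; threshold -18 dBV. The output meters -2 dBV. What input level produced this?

14 dBV

The compressed level sits -2 − (-18) = 16 dB over threshold.
Undo the ratio: input overshoot = 16 × 2 = 32 dB, giving input = 14 dBV.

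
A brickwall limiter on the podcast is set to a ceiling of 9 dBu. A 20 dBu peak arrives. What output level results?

9 dBu

The limiter clamps the peak to its 9 dBu ceiling.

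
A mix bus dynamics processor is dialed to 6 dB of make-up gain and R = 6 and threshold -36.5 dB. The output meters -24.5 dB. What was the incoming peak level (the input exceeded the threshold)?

Before make-up, the level was -24.5 − 6 = -30.5 dB.
That's 6 dB above the -36.5 dB threshold.
Input overshoot = R × output overshoot = 36 dB → input = -36.5 + 36 = -0.5 dB.

-0.5 dB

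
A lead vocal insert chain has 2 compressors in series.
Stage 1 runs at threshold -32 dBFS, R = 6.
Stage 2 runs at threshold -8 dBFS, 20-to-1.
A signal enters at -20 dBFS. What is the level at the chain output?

Stage 1: overshoot 12 dB → 12/6 = 2 dB → -30 dBFS.
Stage 2: -30 dBFS ≤ -8 dBFS, so stage 2 doesn't engage; output -30 dBFS.

-30 dBFS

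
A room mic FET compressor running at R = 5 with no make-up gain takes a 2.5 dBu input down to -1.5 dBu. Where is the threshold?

-2.5 dBu

Input is 5 dB above T (since output overshoot × R = input overshoot: (-1.5 − T)·5 = 2.5 − T gives T = -2.5 dBu).
Check: -2.5 + (2.5 − (-2.5))/5 = -2.5 + 1 = -1.5 dBu. ✓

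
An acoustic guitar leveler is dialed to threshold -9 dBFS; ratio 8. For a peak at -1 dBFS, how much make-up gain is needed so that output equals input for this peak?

7 dB

Overshoot 8 dB → 8/8 = 1 dB after compression, so the compressed level is -9 + 1 = -8 dBFS.
Make-up = target − compressed = -1 − (-8) = 7 dB.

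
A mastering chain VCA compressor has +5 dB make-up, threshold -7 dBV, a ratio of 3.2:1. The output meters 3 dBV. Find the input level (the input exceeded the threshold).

9 dBV

Stripping the +5 dB make-up gives -2 dBV at the gain stage.
The compressed level sits -2 − (-7) = 5 dB over threshold.
Undo the ratio: input overshoot = 5 × 3.2 = 16 dB, giving input = 9 dBV.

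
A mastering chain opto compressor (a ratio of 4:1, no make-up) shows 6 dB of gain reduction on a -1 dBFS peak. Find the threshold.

-9 dBFS

Let T be the threshold. Output overshoot = (input overshoot)/R, so -7 − T = (-1 − T)/4.
4·(-7 − T) = -1 − T → 3·T = -28 − (-1) = -27.
T = -27/3 = -9 dBFS.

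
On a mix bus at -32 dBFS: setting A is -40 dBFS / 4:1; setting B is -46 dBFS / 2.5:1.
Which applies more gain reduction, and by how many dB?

B, by 2.4 dB

A: overshoot 8 dB → output overshoot 2 dB → GR 6 dB.
B: overshoot 14 dB → output overshoot 5.6 dB → GR 8.4 dB.
Difference: 2.4 dB in favour of B.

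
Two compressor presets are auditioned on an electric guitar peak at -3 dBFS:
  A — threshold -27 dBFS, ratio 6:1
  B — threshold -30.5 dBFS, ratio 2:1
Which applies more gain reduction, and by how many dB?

A: GR = 24 − 24/6 = 20 dB.
B: GR = 27.5 − 27.5/2 = 13.75 dB.
A applies 6.25 dB more gain reduction.

A, by 6.25 dB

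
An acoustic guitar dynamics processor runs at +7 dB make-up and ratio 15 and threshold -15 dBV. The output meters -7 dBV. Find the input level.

Remove make-up: -7 − 7 = -14 dBV.
That's 1 dB above the -15 dBV threshold.
Before 15:1 compression the overshoot was 1 × 15 = 15 dB, so input = -15 + 15 = 0 dBV.

0 dBV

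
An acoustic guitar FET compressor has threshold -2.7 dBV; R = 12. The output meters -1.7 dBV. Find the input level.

9.3 dBV

Post-compression overshoot = -1.7 − (-2.7) = 1 dB.
Undo the ratio: input overshoot = 1 × 12 = 12 dB, giving input = 9.3 dBV.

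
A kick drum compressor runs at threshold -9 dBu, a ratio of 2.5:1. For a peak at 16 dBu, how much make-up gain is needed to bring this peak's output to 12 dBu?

11 dB

Without make-up, output = threshold + overshoot/2.5 = -9 + 10 = 1 dBu.
Gap to target: 11 dB.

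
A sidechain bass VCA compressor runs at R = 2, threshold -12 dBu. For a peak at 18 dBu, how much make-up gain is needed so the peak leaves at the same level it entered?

Overshoot 30 dB → 30/2 = 15 dB after compression, so the compressed level is -12 + 15 = 3 dBu.
Make-up = target − compressed = 18 − 3 = 15 dB.

15 dB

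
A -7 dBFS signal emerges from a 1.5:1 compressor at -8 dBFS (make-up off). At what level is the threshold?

Gain reduction = -7 − (-8) = 1 dB; output overshoot = GR / (R − 1) = 1 / 0.5 = 2 dB.
Threshold = output − output overshoot = -8 − 2 = -10 dBFS.

-10 dBFS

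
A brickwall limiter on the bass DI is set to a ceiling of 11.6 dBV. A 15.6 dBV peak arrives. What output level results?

A brickwall limiter is an ∞:1 compressor: any input above the ceiling is clamped to 11.6 dBV.

11.6 dBV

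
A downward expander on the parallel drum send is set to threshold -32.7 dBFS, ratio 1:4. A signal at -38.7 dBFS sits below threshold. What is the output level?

Below threshold, a 1:4 expander applies gain = (4−1)×(T − x) of attenuation.
(4−1) × 6 = 18 dB, so output = -38.7 − 18 = -56.7 dBFS.

-56.7 dBFS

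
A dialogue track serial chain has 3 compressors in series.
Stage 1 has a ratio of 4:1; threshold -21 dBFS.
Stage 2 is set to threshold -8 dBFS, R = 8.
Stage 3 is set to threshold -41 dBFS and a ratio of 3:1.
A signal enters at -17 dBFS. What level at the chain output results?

-34 dBFS

Stage 1: 4 dB above -21 dBFS, reduced 4:1 to 1 dB above → -20 dBFS.
Stage 2: -20 dBFS ≤ -8 dBFS, so stage 2 doesn't engage; output -20 dBFS.
Stage 3: overshoot 21 dB → 21/3 = 7 dB → -34 dBFS.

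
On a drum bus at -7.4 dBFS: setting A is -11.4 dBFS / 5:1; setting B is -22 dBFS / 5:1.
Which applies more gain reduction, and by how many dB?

A: overshoot 4 dB → output overshoot 0.8 dB → GR 3.2 dB.
B: overshoot 14.6 dB → output overshoot 2.92 dB → GR 11.68 dB.
B reduces 8.48 dB more.

B, by 8.48 dB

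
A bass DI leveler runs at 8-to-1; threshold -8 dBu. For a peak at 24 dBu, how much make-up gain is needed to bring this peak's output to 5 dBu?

Without make-up, output = threshold + overshoot/8 = -8 + 4 = -4 dBu.
Gap to target: 9 dB.

9 dB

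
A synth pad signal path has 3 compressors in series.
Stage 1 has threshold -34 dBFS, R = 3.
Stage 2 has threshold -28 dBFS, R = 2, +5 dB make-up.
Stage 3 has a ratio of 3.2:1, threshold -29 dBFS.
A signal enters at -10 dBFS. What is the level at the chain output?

Stage 1: 24 dB above -34 dBFS, reduced 3:1 to 8 dB above → -26 dBFS.
Stage 2: 2 dB above -28 dBFS, reduced 2:1 to 1 dB above → -27 dBFS; +5 dB make-up → -22 dBFS.
Stage 3: -22 dBFS is 7 dB over -29 dBFS; at 3.2:1 that becomes 2.1875 dB over, giving -26.8125 dBFS.

-26.8125 dBFS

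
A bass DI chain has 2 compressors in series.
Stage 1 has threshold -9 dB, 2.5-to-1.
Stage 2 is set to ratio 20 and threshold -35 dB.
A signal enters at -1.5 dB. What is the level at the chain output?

Stage 1: 7.5 dB above -9 dB, reduced 2.5:1 to 3 dB above → -6 dB.
Stage 2: 29 dB above -35 dB, reduced 20:1 to 1.45 dB above → -33.55 dB.

-33.55 dB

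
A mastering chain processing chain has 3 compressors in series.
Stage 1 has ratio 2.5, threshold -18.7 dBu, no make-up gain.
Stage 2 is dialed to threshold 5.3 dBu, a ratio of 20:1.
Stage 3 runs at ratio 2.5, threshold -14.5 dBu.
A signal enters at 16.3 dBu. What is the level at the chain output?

-10.58 dBu

Stage 1: 35 dB above -18.7 dBu, reduced 2.5:1 to 14 dB above → -4.7 dBu.
Stage 2: -4.7 dBu is at or below the 5.3 dBu threshold — no compression; output -4.7 dBu.
Stage 3: 9.8 dB above -14.5 dBu, reduced 2.5:1 to 3.92 dB above → -10.58 dBu.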